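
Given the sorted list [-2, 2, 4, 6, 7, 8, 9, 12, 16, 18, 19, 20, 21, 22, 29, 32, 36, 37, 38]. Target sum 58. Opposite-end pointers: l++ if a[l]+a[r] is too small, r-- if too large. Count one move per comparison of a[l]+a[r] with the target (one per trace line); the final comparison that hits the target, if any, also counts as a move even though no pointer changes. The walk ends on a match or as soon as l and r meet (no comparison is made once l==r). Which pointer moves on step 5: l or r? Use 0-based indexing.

l=0 r=18: -2+38=36 <58, l++
l=1 r=18: 2+38=40 <58, l++
l=2 r=18: 4+38=42 <58, l++
l=3 r=18: 6+38=44 <58, l++
l=4 r=18: 7+38=45 <58, l++

l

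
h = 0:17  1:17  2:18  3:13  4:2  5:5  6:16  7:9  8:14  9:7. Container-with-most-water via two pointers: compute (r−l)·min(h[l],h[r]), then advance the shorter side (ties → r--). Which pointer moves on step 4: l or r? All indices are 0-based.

[0,9] min(17,7)*9=63 best=63 * → r--
[0,8] min(17,14)*8=112 best=112 * → r--
[0,7] min(17,9)*7=63 best=112 → r--
[0,6] min(17,16)*6=96 best=112 → r--

r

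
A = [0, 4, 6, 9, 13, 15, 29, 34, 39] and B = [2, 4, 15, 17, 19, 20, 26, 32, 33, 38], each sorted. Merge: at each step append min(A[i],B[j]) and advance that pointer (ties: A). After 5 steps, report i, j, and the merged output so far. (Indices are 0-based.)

i=3, j=2, merged so far=[0, 2, 4, 4, 6]

i=0 j=0: A[i]=0<=B[j]=2 take 0, i++
i=1 j=0: A[i]=4>B[j]=2 take 2, j++
i=1 j=1: A[i]=4<=B[j]=4 take 4, i++
i=2 j=1: A[i]=6>B[j]=4 take 4, j++
i=2 j=2: A[i]=6<=B[j]=15 take 6, i++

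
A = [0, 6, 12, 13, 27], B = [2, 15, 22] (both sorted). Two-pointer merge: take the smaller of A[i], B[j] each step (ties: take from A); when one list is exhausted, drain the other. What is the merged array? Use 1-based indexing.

[0, 2, 6, 12, 13, 15, 22, 27]

[i=1,j=1] A[i]=0<=B[j]=2 take 0 → i++
[i=2,j=1] A[i]=6>B[j]=2 take 2 → j++
[i=2,j=2] A[i]=6<=B[j]=15 take 6 → i++
[i=3,j=2] A[i]=12<=B[j]=15 take 12 → i++
[i=4,j=2] A[i]=13<=B[j]=15 take 13 → i++
[i=5,j=2] A[i]=27>B[j]=15 take 15 → j++
[i=5,j=3] A[i]=27>B[j]=22 take 22 → j++
[i=5,j=4] B done, take A[i]=27 → i++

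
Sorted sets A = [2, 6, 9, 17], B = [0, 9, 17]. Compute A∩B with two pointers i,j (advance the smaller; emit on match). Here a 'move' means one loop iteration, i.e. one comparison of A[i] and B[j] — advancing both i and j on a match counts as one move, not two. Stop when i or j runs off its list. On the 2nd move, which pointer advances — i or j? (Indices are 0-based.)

i=0 j=0: 2>0, j++
i=0 j=1: 2<9, i++

i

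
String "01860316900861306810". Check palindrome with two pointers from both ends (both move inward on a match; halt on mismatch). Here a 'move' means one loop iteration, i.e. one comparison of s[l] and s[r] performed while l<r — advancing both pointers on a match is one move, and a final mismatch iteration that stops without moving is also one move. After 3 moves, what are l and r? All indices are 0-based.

l=3, r=16

[0,19] '0'=='0' → l++,r--
[1,18] '1'=='1' → l++,r--
[2,17] '8'=='8' → l++,r--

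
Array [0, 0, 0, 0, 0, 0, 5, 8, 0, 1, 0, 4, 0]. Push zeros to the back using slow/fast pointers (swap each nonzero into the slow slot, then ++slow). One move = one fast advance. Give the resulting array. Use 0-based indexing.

slow=0 fast=0: a[fast]=0, fast++
slow=0 fast=1: a[fast]=0, fast++
slow=0 fast=2: a[fast]=0, fast++
slow=0 fast=3: a[fast]=0, fast++
slow=0 fast=4: a[fast]=0, fast++
slow=0 fast=5: a[fast]=0, fast++
slow=0 fast=6: a[fast]=5≠0 swap→a[0]=5, slow++,fast++
slow=1 fast=7: a[fast]=8≠0 swap→a[1]=8, slow++,fast++
slow=2 fast=8: a[fast]=0, fast++
slow=2 fast=9: a[fast]=1≠0 swap→a[2]=1, slow++,fast++
slow=3 fast=10: a[fast]=0, fast++
slow=3 fast=11: a[fast]=4≠0 swap→a[3]=4, slow++,fast++
slow=4 fast=12: a[fast]=0, fast++

[5, 8, 1, 4, 0, 0, 0, 0, 0, 0, 0, 0, 0]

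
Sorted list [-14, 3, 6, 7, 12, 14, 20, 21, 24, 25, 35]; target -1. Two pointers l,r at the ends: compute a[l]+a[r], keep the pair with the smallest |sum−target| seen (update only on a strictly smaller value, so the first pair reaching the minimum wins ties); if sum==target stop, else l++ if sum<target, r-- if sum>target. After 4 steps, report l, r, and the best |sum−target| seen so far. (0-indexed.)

l=0 r=10: -14+35=21 d=22 *, r--
l=0 r=9: -14+25=11 d=12 *, r--
l=0 r=8: -14+24=10 d=11 *, r--
l=0 r=7: -14+21=7 d=8 *, r--

l=0, r=6, best |Δ|=8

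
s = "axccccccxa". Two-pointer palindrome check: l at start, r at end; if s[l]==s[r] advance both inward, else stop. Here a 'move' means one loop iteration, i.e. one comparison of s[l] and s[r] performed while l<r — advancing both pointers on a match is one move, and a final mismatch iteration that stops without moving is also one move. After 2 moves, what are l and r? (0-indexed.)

l=2, r=7

[0,9] 'a'=='a' → l++,r--
[1,8] 'x'=='x' → l++,r--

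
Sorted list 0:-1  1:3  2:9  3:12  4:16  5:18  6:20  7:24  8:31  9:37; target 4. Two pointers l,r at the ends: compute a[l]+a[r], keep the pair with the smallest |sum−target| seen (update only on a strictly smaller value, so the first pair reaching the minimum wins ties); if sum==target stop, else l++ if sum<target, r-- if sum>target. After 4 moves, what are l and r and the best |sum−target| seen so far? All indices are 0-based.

[0,9] -1+37=36 d=32 * → r--
[0,8] -1+31=30 d=26 * → r--
[0,7] -1+24=23 d=19 * → r--
[0,6] -1+20=19 d=15 * → r--

l=0, r=5, best |Δ|=15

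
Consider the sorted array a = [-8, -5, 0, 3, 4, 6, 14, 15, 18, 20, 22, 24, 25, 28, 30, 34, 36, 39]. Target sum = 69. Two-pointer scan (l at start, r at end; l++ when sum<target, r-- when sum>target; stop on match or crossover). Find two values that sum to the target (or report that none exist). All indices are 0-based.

(30, 39)

l=0 r=17: -8+39=31 <69, l++
l=1 r=17: -5+39=34 <69, l++
l=2 r=17: 0+39=39 <69, l++
l=3 r=17: 3+39=42 <69, l++
l=4 r=17: 4+39=43 <69, l++
l=5 r=17: 6+39=45 <69, l++
l=6 r=17: 14+39=53 <69, l++
l=7 r=17: 15+39=54 <69, l++
l=8 r=17: 18+39=57 <69, l++
l=9 r=17: 20+39=59 <69, l++
l=10 r=17: 22+39=61 <69, l++
l=11 r=17: 24+39=63 <69, l++
l=12 r=17: 25+39=64 <69, l++
l=13 r=17: 28+39=67 <69, l++
l=14 r=17: 30+39=69, found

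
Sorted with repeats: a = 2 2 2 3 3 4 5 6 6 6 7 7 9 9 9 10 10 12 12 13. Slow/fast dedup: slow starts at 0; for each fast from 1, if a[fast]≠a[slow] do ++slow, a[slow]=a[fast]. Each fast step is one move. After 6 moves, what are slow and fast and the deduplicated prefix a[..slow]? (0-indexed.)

slow=3, fast=7, prefix=[2, 3, 4, 5]

slow=0 fast=1: a[fast]=2=a[slow] dup, fast++
slow=0 fast=2: a[fast]=2=a[slow] dup, fast++
slow=0 fast=3: a[fast]=3≠a[slow]=2 write a[1]=3, slow++,fast++
slow=1 fast=4: a[fast]=3=a[slow] dup, fast++
slow=1 fast=5: a[fast]=4≠a[slow]=3 write a[2]=4, slow++,fast++
slow=2 fast=6: a[fast]=5≠a[slow]=4 write a[3]=5, slow++,fast++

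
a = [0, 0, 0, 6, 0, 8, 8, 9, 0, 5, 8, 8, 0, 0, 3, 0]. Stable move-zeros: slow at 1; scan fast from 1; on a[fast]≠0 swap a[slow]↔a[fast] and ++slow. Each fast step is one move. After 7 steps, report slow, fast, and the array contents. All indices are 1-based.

slow=1 fast=1: a[fast]=0, fast++
slow=1 fast=2: a[fast]=0, fast++
slow=1 fast=3: a[fast]=0, fast++
slow=1 fast=4: a[fast]=6≠0 swap→a[1]=6, slow++,fast++
slow=2 fast=5: a[fast]=0, fast++
slow=2 fast=6: a[fast]=8≠0 swap→a[2]=8, slow++,fast++
slow=3 fast=7: a[fast]=8≠0 swap→a[3]=8, slow++,fast++

slow=4, fast=8, a=[6, 8, 8, 0, 0, 0, 0, 9, 0, 5, 8, 8, 0, 0, 3, 0]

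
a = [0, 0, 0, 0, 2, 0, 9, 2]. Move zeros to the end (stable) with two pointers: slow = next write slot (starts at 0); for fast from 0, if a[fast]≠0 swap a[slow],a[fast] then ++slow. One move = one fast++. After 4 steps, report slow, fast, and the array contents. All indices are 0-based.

slow=0, fast=4, a=[0, 0, 0, 0, 2, 0, 9, 2]

(s=0,f=0) a[fast]=0 → fast++
(s=0,f=1) a[fast]=0 → fast++
(s=0,f=2) a[fast]=0 → fast++
(s=0,f=3) a[fast]=0 → fast++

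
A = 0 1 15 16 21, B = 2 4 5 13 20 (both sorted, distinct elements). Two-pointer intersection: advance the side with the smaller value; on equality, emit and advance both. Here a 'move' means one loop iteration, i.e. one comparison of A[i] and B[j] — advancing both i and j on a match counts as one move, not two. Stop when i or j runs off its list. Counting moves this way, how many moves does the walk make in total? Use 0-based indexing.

9 moves

i=0 j=0: 0<2, i++
i=1 j=0: 1<2, i++
i=2 j=0: 15>2, j++
i=2 j=1: 15>4, j++
i=2 j=2: 15>5, j++
i=2 j=3: 15>13, j++
i=2 j=4: 15<20, i++
i=3 j=4: 16<20, i++
i=4 j=4: 21>20, j++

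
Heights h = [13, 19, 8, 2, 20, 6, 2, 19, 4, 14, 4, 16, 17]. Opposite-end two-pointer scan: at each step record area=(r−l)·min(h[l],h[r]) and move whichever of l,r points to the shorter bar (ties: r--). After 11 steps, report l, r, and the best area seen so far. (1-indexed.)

l=4, r=5, best area=187

l=1 r=13: min(13,17)*12=156 best=156 *, l++
l=2 r=13: min(19,17)*11=187 best=187 *, r--
l=2 r=12: min(19,16)*10=160 best=187, r--
l=2 r=11: min(19,4)*9=36 best=187, r--
l=2 r=10: min(19,14)*8=112 best=187, r--
l=2 r=9: min(19,4)*7=28 best=187, r--
l=2 r=8: min(19,19)*6=114 best=187, r--
l=2 r=7: min(19,2)*5=10 best=187, r--
l=2 r=6: min(19,6)*4=24 best=187, r--
l=2 r=5: min(19,20)*3=57 best=187, l++
l=3 r=5: min(8,20)*2=16 best=187, l++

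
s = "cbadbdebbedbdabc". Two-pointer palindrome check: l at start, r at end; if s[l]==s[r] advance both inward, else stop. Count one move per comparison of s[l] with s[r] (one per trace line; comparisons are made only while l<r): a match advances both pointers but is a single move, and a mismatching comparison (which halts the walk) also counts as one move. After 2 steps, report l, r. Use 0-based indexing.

l=2, r=13

[0,15] 'c'=='c' → l++,r--
[1,14] 'b'=='b' → l++,r--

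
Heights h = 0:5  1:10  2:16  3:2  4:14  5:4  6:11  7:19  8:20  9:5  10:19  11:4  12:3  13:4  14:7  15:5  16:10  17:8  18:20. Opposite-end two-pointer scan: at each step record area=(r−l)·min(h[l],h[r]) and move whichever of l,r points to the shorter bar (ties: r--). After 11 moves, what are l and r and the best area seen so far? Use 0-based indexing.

l=0 r=18: min(5,20)*18=90 best=90 *, l++
l=1 r=18: min(10,20)*17=170 best=170 *, l++
l=2 r=18: min(16,20)*16=256 best=256 *, l++
l=3 r=18: min(2,20)*15=30 best=256, l++
l=4 r=18: min(14,20)*14=196 best=256, l++
l=5 r=18: min(4,20)*13=52 best=256, l++
l=6 r=18: min(11,20)*12=132 best=256, l++
l=7 r=18: min(19,20)*11=209 best=256, l++
l=8 r=18: min(20,20)*10=200 best=256, r--
l=8 r=17: min(20,8)*9=72 best=256, r--
l=8 r=16: min(20,10)*8=80 best=256, r--

l=8, r=15, best area=256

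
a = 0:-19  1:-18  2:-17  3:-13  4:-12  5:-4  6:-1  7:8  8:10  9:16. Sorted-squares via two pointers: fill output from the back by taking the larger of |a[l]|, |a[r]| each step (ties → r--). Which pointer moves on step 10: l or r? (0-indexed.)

[0,9] |-19|>|16| out[9]=361 → l++
[1,9] |-18|>|16| out[8]=324 → l++
[2,9] |-17|>|16| out[7]=289 → l++
[3,9] |-13|<=|16| out[6]=256 → r--
[3,8] |-13|>|10| out[5]=169 → l++
[4,8] |-12|>|10| out[4]=144 → l++
[5,8] |-4|<=|10| out[3]=100 → r--
[5,7] |-4|<=|8| out[2]=64 → r--
[5,6] |-4|>|-1| out[1]=16 → l++
[6,6] |-1|<=|-1| out[0]=1 → r--

r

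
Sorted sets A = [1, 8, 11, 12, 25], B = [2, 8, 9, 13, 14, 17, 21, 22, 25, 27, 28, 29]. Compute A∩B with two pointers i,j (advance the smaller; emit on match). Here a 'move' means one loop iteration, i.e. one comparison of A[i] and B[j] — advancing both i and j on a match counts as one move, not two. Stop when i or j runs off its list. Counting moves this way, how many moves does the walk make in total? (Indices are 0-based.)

[i=0,j=0] 1<2 → i++
[i=1,j=0] 8>2 → j++
[i=1,j=1] 8==8 emit → i++,j++
[i=2,j=2] 11>9 → j++
[i=2,j=3] 11<13 → i++
[i=3,j=3] 12<13 → i++
[i=4,j=3] 25>13 → j++
[i=4,j=4] 25>14 → j++
[i=4,j=5] 25>17 → j++
[i=4,j=6] 25>21 → j++
[i=4,j=7] 25>22 → j++
[i=4,j=8] 25==25 emit → i++,j++

12 moves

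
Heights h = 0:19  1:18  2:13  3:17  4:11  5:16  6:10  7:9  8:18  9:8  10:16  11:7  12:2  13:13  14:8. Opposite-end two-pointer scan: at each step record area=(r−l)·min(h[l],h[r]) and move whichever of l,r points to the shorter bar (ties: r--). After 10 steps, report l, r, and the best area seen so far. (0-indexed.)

l=0 r=14: min(19,8)*14=112 best=112 *, r--
l=0 r=13: min(19,13)*13=169 best=169 *, r--
l=0 r=12: min(19,2)*12=24 best=169, r--
l=0 r=11: min(19,7)*11=77 best=169, r--
l=0 r=10: min(19,16)*10=160 best=169, r--
l=0 r=9: min(19,8)*9=72 best=169, r--
l=0 r=8: min(19,18)*8=144 best=169, r--
l=0 r=7: min(19,9)*7=63 best=169, r--
l=0 r=6: min(19,10)*6=60 best=169, r--
l=0 r=5: min(19,16)*5=80 best=169, r--

l=0, r=4, best area=169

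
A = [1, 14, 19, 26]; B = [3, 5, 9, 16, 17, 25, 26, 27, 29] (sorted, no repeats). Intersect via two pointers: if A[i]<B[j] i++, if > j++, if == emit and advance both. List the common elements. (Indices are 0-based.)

[i=0,j=0] 1<3 → i++
[i=1,j=0] 14>3 → j++
[i=1,j=1] 14>5 → j++
[i=1,j=2] 14>9 → j++
[i=1,j=3] 14<16 → i++
[i=2,j=3] 19>16 → j++
[i=2,j=4] 19>17 → j++
[i=2,j=5] 19<25 → i++
[i=3,j=5] 26>25 → j++
[i=3,j=6] 26==26 emit → i++,j++

intersection = [26]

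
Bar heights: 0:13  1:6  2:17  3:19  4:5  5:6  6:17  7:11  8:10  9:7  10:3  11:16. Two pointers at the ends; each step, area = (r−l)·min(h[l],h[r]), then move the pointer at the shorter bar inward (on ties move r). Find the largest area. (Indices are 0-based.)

l=0 r=11: min(13,16)*11=143 best=143 *, l++
l=1 r=11: min(6,16)*10=60 best=143, l++
l=2 r=11: min(17,16)*9=144 best=144 *, r--
l=2 r=10: min(17,3)*8=24 best=144, r--
l=2 r=9: min(17,7)*7=49 best=144, r--
l=2 r=8: min(17,10)*6=60 best=144, r--
l=2 r=7: min(17,11)*5=55 best=144, r--
l=2 r=6: min(17,17)*4=68 best=144, r--
l=2 r=5: min(17,6)*3=18 best=144, r--
l=2 r=4: min(17,5)*2=10 best=144, r--
l=2 r=3: min(17,19)*1=17 best=144, l++

max area = 144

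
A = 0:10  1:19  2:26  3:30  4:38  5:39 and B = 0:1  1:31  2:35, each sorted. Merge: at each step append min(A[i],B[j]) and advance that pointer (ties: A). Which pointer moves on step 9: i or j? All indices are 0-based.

[i=0,j=0] A[i]=10>B[j]=1 take 1 → j++
[i=0,j=1] A[i]=10<=B[j]=31 take 10 → i++
[i=1,j=1] A[i]=19<=B[j]=31 take 19 → i++
[i=2,j=1] A[i]=26<=B[j]=31 take 26 → i++
[i=3,j=1] A[i]=30<=B[j]=31 take 30 → i++
[i=4,j=1] A[i]=38>B[j]=31 take 31 → j++
[i=4,j=2] A[i]=38>B[j]=35 take 35 → j++
[i=4,j=3] B done, take A[i]=38 → i++
[i=5,j=3] B done, take A[i]=39 → i++

i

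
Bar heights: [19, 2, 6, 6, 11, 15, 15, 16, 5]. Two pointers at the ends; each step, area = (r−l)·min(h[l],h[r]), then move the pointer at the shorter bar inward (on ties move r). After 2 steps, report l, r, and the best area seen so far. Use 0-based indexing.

l=0 r=8: min(19,5)*8=40 best=40 *, r--
l=0 r=7: min(19,16)*7=112 best=112 *, r--

l=0, r=6, best area=112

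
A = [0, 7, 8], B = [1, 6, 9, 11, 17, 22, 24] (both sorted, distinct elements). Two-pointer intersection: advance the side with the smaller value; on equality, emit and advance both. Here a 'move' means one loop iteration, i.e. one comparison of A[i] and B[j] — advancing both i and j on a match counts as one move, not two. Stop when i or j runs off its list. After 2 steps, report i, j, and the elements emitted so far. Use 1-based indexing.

[i=1,j=1] 0<1 → i++
[i=2,j=1] 7>1 → j++

i=2, j=2, emitted=[]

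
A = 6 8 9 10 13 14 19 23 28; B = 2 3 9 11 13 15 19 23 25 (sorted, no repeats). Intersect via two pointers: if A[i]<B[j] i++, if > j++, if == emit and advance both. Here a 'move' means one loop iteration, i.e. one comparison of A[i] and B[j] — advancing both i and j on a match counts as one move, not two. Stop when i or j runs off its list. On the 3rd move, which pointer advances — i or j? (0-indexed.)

[i=0,j=0] 6>2 → j++
[i=0,j=1] 6>3 → j++
[i=0,j=2] 6<9 → i++

i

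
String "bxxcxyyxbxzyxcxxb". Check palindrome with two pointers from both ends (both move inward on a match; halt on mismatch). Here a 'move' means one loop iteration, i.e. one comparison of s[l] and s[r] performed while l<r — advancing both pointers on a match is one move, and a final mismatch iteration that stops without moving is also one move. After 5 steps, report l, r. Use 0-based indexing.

[0,16] 'b'=='b' → l++,r--
[1,15] 'x'=='x' → l++,r--
[2,14] 'x'=='x' → l++,r--
[3,13] 'c'=='c' → l++,r--
[4,12] 'x'=='x' → l++,r--

l=5, r=11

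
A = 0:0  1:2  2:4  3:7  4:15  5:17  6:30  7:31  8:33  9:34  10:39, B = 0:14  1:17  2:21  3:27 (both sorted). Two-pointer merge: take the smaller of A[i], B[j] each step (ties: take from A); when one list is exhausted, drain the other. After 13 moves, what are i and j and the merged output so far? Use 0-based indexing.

[i=0,j=0] A[i]=0<=B[j]=14 take 0 → i++
[i=1,j=0] A[i]=2<=B[j]=14 take 2 → i++
[i=2,j=0] A[i]=4<=B[j]=14 take 4 → i++
[i=3,j=0] A[i]=7<=B[j]=14 take 7 → i++
[i=4,j=0] A[i]=15>B[j]=14 take 14 → j++
[i=4,j=1] A[i]=15<=B[j]=17 take 15 → i++
[i=5,j=1] A[i]=17<=B[j]=17 take 17 → i++
[i=6,j=1] A[i]=30>B[j]=17 take 17 → j++
[i=6,j=2] A[i]=30>B[j]=21 take 21 → j++
[i=6,j=3] A[i]=30>B[j]=27 take 27 → j++
[i=6,j=4] B done, take A[i]=30 → i++
[i=7,j=4] B done, take A[i]=31 → i++
[i=8,j=4] B done, take A[i]=33 → i++

i=9, j=4, merged so far=[0, 2, 4, 7, 14, 15, 17, 17, 21, 27, 30, 31, 33]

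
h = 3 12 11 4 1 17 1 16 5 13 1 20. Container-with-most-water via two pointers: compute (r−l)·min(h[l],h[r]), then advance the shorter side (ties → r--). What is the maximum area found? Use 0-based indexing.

max area = 120

l=0 r=11: min(3,20)*11=33 best=33 *, l++
l=1 r=11: min(12,20)*10=120 best=120 *, l++
l=2 r=11: min(11,20)*9=99 best=120, l++
l=3 r=11: min(4,20)*8=32 best=120, l++
l=4 r=11: min(1,20)*7=7 best=120, l++
l=5 r=11: min(17,20)*6=102 best=120, l++
l=6 r=11: min(1,20)*5=5 best=120, l++
l=7 r=11: min(16,20)*4=64 best=120, l++
l=8 r=11: min(5,20)*3=15 best=120, l++
l=9 r=11: min(13,20)*2=26 best=120, l++
l=10 r=11: min(1,20)*1=1 best=120, l++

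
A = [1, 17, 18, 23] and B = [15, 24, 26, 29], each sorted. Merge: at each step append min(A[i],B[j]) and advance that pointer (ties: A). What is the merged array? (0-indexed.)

[1, 15, 17, 18, 23, 24, 26, 29]

[i=0,j=0] A[i]=1<=B[j]=15 take 1 → i++
[i=1,j=0] A[i]=17>B[j]=15 take 15 → j++
[i=1,j=1] A[i]=17<=B[j]=24 take 17 → i++
[i=2,j=1] A[i]=18<=B[j]=24 take 18 → i++
[i=3,j=1] A[i]=23<=B[j]=24 take 23 → i++
[i=4,j=1] A done, take B[j]=24 → j++
[i=4,j=2] A done, take B[j]=26 → j++
[i=4,j=3] A done, take B[j]=29 → j++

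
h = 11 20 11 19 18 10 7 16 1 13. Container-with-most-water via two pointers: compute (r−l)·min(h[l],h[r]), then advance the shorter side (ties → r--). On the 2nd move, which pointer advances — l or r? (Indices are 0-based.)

l=0 r=9: min(11,13)*9=99 best=99 *, l++
l=1 r=9: min(20,13)*8=104 best=104 *, r--

r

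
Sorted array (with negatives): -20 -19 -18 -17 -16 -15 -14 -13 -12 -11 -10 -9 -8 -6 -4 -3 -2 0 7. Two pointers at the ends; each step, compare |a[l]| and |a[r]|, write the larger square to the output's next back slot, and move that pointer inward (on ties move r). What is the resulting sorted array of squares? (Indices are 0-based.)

[0,18] |-20|>|7| out[18]=400 → l++
[1,18] |-19|>|7| out[17]=361 → l++
[2,18] |-18|>|7| out[16]=324 → l++
[3,18] |-17|>|7| out[15]=289 → l++
[4,18] |-16|>|7| out[14]=256 → l++
[5,18] |-15|>|7| out[13]=225 → l++
[6,18] |-14|>|7| out[12]=196 → l++
[7,18] |-13|>|7| out[11]=169 → l++
[8,18] |-12|>|7| out[10]=144 → l++
[9,18] |-11|>|7| out[9]=121 → l++
[10,18] |-10|>|7| out[8]=100 → l++
[11,18] |-9|>|7| out[7]=81 → l++
[12,18] |-8|>|7| out[6]=64 → l++
[13,18] |-6|<=|7| out[5]=49 → r--
[13,17] |-6|>|0| out[4]=36 → l++
[14,17] |-4|>|0| out[3]=16 → l++
[15,17] |-3|>|0| out[2]=9 → l++
[16,17] |-2|>|0| out[1]=4 → l++
[17,17] |0|<=|0| out[0]=0 → r--

[0, 4, 9, 16, 36, 49, 64, 81, 100, 121, 144, 169, 196, 225, 256, 289, 324, 361, 400]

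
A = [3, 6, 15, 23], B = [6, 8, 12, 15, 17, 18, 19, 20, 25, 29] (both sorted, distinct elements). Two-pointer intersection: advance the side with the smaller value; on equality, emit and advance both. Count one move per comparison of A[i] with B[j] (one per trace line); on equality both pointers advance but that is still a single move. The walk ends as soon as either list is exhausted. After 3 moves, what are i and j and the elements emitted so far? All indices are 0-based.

i=2, j=2, emitted=[6]

i=0 j=0: 3<6, i++
i=1 j=0: 6==6 emit, i++,j++
i=2 j=1: 15>8, j++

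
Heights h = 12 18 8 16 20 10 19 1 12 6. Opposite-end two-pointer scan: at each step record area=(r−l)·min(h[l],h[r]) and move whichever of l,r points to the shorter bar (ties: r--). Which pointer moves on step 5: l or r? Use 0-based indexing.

l=0 r=9: min(12,6)*9=54 best=54 *, r--
l=0 r=8: min(12,12)*8=96 best=96 *, r--
l=0 r=7: min(12,1)*7=7 best=96, r--
l=0 r=6: min(12,19)*6=72 best=96, l++
l=1 r=6: min(18,19)*5=90 best=96, l++

l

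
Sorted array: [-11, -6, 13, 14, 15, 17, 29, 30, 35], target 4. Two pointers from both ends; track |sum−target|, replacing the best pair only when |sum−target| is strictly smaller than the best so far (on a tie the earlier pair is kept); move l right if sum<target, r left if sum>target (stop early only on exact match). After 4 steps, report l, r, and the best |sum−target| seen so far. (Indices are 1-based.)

l=1, r=5, best |Δ|=2

l=1 r=9: -11+35=24 d=20 *, r--
l=1 r=8: -11+30=19 d=15 *, r--
l=1 r=7: -11+29=18 d=14 *, r--
l=1 r=6: -11+17=6 d=2 *, r--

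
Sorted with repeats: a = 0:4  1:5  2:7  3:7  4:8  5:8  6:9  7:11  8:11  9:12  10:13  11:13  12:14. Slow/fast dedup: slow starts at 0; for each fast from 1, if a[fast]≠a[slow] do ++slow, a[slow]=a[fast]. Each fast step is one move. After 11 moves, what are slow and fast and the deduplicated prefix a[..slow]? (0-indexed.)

(s=0,f=1) a[fast]=5≠a[slow]=4 write a[1]=5 → slow++,fast++
(s=1,f=2) a[fast]=7≠a[slow]=5 write a[2]=7 → slow++,fast++
(s=2,f=3) a[fast]=7=a[slow] dup → fast++
(s=2,f=4) a[fast]=8≠a[slow]=7 write a[3]=8 → slow++,fast++
(s=3,f=5) a[fast]=8=a[slow] dup → fast++
(s=3,f=6) a[fast]=9≠a[slow]=8 write a[4]=9 → slow++,fast++
(s=4,f=7) a[fast]=11≠a[slow]=9 write a[5]=11 → slow++,fast++
(s=5,f=8) a[fast]=11=a[slow] dup → fast++
(s=5,f=9) a[fast]=12≠a[slow]=11 write a[6]=12 → slow++,fast++
(s=6,f=10) a[fast]=13≠a[slow]=12 write a[7]=13 → slow++,fast++
(s=7,f=11) a[fast]=13=a[slow] dup → fast++

slow=7, fast=12, prefix=[4, 5, 7, 8, 9, 11, 12, 13]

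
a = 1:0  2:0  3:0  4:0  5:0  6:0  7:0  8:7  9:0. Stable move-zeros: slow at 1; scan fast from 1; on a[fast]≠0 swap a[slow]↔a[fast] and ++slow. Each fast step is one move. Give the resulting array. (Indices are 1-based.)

(s=1,f=1) a[fast]=0 → fast++
(s=1,f=2) a[fast]=0 → fast++
(s=1,f=3) a[fast]=0 → fast++
(s=1,f=4) a[fast]=0 → fast++
(s=1,f=5) a[fast]=0 → fast++
(s=1,f=6) a[fast]=0 → fast++
(s=1,f=7) a[fast]=0 → fast++
(s=1,f=8) a[fast]=7≠0 swap→a[1]=7 → slow++,fast++
(s=2,f=9) a[fast]=0 → fast++

[7, 0, 0, 0, 0, 0, 0, 0, 0]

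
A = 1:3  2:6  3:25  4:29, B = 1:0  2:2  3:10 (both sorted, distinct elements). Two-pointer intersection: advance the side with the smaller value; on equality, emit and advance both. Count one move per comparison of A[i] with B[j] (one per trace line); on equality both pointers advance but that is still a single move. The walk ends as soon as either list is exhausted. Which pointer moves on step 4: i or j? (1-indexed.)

[i=1,j=1] 3>0 → j++
[i=1,j=2] 3>2 → j++
[i=1,j=3] 3<10 → i++
[i=2,j=3] 6<10 → i++

i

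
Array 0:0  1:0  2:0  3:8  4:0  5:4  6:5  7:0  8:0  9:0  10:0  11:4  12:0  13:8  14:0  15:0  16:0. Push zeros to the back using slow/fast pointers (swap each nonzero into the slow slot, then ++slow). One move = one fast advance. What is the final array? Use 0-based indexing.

slow=0 fast=0: a[fast]=0, fast++
slow=0 fast=1: a[fast]=0, fast++
slow=0 fast=2: a[fast]=0, fast++
slow=0 fast=3: a[fast]=8≠0 swap→a[0]=8, slow++,fast++
slow=1 fast=4: a[fast]=0, fast++
slow=1 fast=5: a[fast]=4≠0 swap→a[1]=4, slow++,fast++
slow=2 fast=6: a[fast]=5≠0 swap→a[2]=5, slow++,fast++
slow=3 fast=7: a[fast]=0, fast++
slow=3 fast=8: a[fast]=0, fast++
slow=3 fast=9: a[fast]=0, fast++
slow=3 fast=10: a[fast]=0, fast++
slow=3 fast=11: a[fast]=4≠0 swap→a[3]=4, slow++,fast++
slow=4 fast=12: a[fast]=0, fast++
slow=4 fast=13: a[fast]=8≠0 swap→a[4]=8, slow++,fast++
slow=5 fast=14: a[fast]=0, fast++
slow=5 fast=15: a[fast]=0, fast++
slow=5 fast=16: a[fast]=0, fast++

[8, 4, 5, 4, 8, 0, 0, 0, 0, 0, 0, 0, 0, 0, 0, 0, 0]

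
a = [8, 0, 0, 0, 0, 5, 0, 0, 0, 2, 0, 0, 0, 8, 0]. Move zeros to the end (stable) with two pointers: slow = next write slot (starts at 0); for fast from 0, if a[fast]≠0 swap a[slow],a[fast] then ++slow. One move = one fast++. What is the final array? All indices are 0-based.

(s=0,f=0) a[fast]=8≠0 swap→a[0]=8 → slow++,fast++
(s=1,f=1) a[fast]=0 → fast++
(s=1,f=2) a[fast]=0 → fast++
(s=1,f=3) a[fast]=0 → fast++
(s=1,f=4) a[fast]=0 → fast++
(s=1,f=5) a[fast]=5≠0 swap→a[1]=5 → slow++,fast++
(s=2,f=6) a[fast]=0 → fast++
(s=2,f=7) a[fast]=0 → fast++
(s=2,f=8) a[fast]=0 → fast++
(s=2,f=9) a[fast]=2≠0 swap→a[2]=2 → slow++,fast++
(s=3,f=10) a[fast]=0 → fast++
(s=3,f=11) a[fast]=0 → fast++
(s=3,f=12) a[fast]=0 → fast++
(s=3,f=13) a[fast]=8≠0 swap→a[3]=8 → slow++,fast++
(s=4,f=14) a[fast]=0 → fast++

[8, 5, 2, 8, 0, 0, 0, 0, 0, 0, 0, 0, 0, 0, 0]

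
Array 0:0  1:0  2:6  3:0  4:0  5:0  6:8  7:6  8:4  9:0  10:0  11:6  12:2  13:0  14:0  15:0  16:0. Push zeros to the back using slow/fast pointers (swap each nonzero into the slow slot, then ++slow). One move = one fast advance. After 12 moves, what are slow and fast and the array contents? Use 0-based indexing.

slow=0 fast=0: a[fast]=0, fast++
slow=0 fast=1: a[fast]=0, fast++
slow=0 fast=2: a[fast]=6≠0 swap→a[0]=6, slow++,fast++
slow=1 fast=3: a[fast]=0, fast++
slow=1 fast=4: a[fast]=0, fast++
slow=1 fast=5: a[fast]=0, fast++
slow=1 fast=6: a[fast]=8≠0 swap→a[1]=8, slow++,fast++
slow=2 fast=7: a[fast]=6≠0 swap→a[2]=6, slow++,fast++
slow=3 fast=8: a[fast]=4≠0 swap→a[3]=4, slow++,fast++
slow=4 fast=9: a[fast]=0, fast++
slow=4 fast=10: a[fast]=0, fast++
slow=4 fast=11: a[fast]=6≠0 swap→a[4]=6, slow++,fast++

slow=5, fast=12, a=[6, 8, 6, 4, 6, 0, 0, 0, 0, 0, 0, 0, 2, 0, 0, 0, 0]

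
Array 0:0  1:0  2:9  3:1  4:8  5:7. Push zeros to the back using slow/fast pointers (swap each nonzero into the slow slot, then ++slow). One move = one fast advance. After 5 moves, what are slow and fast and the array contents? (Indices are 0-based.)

slow=3, fast=5, a=[9, 1, 8, 0, 0, 7]

slow=0 fast=0: a[fast]=0, fast++
slow=0 fast=1: a[fast]=0, fast++
slow=0 fast=2: a[fast]=9≠0 swap→a[0]=9, slow++,fast++
slow=1 fast=3: a[fast]=1≠0 swap→a[1]=1, slow++,fast++
slow=2 fast=4: a[fast]=8≠0 swap→a[2]=8, slow++,fast++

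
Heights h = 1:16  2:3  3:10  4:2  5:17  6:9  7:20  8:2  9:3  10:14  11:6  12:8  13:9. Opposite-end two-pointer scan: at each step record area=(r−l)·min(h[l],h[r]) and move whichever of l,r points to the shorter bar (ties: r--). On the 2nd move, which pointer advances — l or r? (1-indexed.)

r

[1,13] min(16,9)*12=108 best=108 * → r--
[1,12] min(16,8)*11=88 best=108 → r--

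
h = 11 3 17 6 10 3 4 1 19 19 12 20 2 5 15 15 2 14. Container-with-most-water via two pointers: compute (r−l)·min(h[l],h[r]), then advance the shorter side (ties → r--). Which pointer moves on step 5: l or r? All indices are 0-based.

r

[0,17] min(11,14)*17=187 best=187 * → l++
[1,17] min(3,14)*16=48 best=187 → l++
[2,17] min(17,14)*15=210 best=210 * → r--
[2,16] min(17,2)*14=28 best=210 → r--
[2,15] min(17,15)*13=195 best=210 → r--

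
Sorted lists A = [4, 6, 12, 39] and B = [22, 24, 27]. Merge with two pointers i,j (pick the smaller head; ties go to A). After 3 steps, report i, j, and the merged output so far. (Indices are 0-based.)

[i=0,j=0] A[i]=4<=B[j]=22 take 4 → i++
[i=1,j=0] A[i]=6<=B[j]=22 take 6 → i++
[i=2,j=0] A[i]=12<=B[j]=22 take 12 → i++

i=3, j=0, merged so far=[4, 6, 12]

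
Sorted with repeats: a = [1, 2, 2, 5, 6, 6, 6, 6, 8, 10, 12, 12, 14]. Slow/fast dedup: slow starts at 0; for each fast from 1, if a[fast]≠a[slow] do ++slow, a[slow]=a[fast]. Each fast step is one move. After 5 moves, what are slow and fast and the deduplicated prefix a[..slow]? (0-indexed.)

slow=0 fast=1: a[fast]=2≠a[slow]=1 write a[1]=2, slow++,fast++
slow=1 fast=2: a[fast]=2=a[slow] dup, fast++
slow=1 fast=3: a[fast]=5≠a[slow]=2 write a[2]=5, slow++,fast++
slow=2 fast=4: a[fast]=6≠a[slow]=5 write a[3]=6, slow++,fast++
slow=3 fast=5: a[fast]=6=a[slow] dup, fast++

slow=3, fast=6, prefix=[1, 2, 5, 6]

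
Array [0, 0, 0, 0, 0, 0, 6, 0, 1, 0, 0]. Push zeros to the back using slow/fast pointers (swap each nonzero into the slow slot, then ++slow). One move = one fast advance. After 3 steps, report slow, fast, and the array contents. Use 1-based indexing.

slow=1, fast=4, a=[0, 0, 0, 0, 0, 0, 6, 0, 1, 0, 0]

slow=1 fast=1: a[fast]=0, fast++
slow=1 fast=2: a[fast]=0, fast++
slow=1 fast=3: a[fast]=0, fast++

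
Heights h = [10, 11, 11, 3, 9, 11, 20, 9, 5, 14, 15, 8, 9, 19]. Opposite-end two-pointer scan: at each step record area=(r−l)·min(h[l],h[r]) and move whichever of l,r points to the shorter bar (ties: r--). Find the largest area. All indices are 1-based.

[1,14] min(10,19)*13=130 best=130 * → l++
[2,14] min(11,19)*12=132 best=132 * → l++
[3,14] min(11,19)*11=121 best=132 → l++
[4,14] min(3,19)*10=30 best=132 → l++
[5,14] min(9,19)*9=81 best=132 → l++
[6,14] min(11,19)*8=88 best=132 → l++
[7,14] min(20,19)*7=133 best=133 * → r--
[7,13] min(20,9)*6=54 best=133 → r--
[7,12] min(20,8)*5=40 best=133 → r--
[7,11] min(20,15)*4=60 best=133 → r--
[7,10] min(20,14)*3=42 best=133 → r--
[7,9] min(20,5)*2=10 best=133 → r--
[7,8] min(20,9)*1=9 best=133 → r--

max area = 133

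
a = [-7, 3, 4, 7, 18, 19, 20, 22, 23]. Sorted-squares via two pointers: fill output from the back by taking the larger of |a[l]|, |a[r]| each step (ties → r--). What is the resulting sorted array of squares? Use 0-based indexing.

[0,8] |-7|<=|23| out[8]=529 → r--
[0,7] |-7|<=|22| out[7]=484 → r--
[0,6] |-7|<=|20| out[6]=400 → r--
[0,5] |-7|<=|19| out[5]=361 → r--
[0,4] |-7|<=|18| out[4]=324 → r--
[0,3] |-7|<=|7| out[3]=49 → r--
[0,2] |-7|>|4| out[2]=49 → l++
[1,2] |3|<=|4| out[1]=16 → r--
[1,1] |3|<=|3| out[0]=9 → r--

[9, 16, 49, 49, 324, 361, 400, 484, 529]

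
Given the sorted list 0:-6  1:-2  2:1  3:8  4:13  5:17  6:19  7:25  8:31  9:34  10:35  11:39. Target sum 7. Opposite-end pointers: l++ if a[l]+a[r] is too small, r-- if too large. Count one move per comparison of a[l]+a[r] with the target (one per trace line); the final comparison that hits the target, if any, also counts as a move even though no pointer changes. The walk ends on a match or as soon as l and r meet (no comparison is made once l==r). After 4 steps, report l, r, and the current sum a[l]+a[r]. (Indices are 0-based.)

l=0 r=11: -6+39=33 >7, r--
l=0 r=10: -6+35=29 >7, r--
l=0 r=9: -6+34=28 >7, r--
l=0 r=8: -6+31=25 >7, r--

l=0, r=7, sum=19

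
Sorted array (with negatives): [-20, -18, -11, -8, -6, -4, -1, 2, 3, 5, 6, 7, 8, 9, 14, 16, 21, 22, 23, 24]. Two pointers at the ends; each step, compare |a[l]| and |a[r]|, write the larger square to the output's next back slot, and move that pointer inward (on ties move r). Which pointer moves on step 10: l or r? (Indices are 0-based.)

l=0 r=19: |-20|<=|24| out[19]=576, r--
l=0 r=18: |-20|<=|23| out[18]=529, r--
l=0 r=17: |-20|<=|22| out[17]=484, r--
l=0 r=16: |-20|<=|21| out[16]=441, r--
l=0 r=15: |-20|>|16| out[15]=400, l++
l=1 r=15: |-18|>|16| out[14]=324, l++
l=2 r=15: |-11|<=|16| out[13]=256, r--
l=2 r=14: |-11|<=|14| out[12]=196, r--
l=2 r=13: |-11|>|9| out[11]=121, l++
l=3 r=13: |-8|<=|9| out[10]=81, r--

r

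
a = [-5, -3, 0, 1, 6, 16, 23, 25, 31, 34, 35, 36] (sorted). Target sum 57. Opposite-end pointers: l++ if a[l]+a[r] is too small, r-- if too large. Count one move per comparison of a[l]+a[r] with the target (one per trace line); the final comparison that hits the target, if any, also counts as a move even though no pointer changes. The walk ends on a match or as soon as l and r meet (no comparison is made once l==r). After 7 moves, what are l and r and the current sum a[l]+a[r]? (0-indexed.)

l=6, r=10, sum=58

[0,11] -5+36=31 <57 → l++
[1,11] -3+36=33 <57 → l++
[2,11] 0+36=36 <57 → l++
[3,11] 1+36=37 <57 → l++
[4,11] 6+36=42 <57 → l++
[5,11] 16+36=52 <57 → l++
[6,11] 23+36=59 >57 → r--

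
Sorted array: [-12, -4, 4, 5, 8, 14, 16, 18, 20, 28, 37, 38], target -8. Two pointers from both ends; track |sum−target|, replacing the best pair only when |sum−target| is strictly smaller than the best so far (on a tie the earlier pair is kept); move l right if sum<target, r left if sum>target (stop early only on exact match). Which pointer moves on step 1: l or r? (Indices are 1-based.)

r

l=1 r=12: -12+38=26 d=34 *, r--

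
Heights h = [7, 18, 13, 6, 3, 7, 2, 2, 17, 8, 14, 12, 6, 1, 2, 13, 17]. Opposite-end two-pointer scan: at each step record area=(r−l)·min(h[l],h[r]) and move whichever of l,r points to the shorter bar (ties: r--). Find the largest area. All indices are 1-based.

max area = 255

l=1 r=17: min(7,17)*16=112 best=112 *, l++
l=2 r=17: min(18,17)*15=255 best=255 *, r--
l=2 r=16: min(18,13)*14=182 best=255, r--
l=2 r=15: min(18,2)*13=26 best=255, r--
l=2 r=14: min(18,1)*12=12 best=255, r--
l=2 r=13: min(18,6)*11=66 best=255, r--
l=2 r=12: min(18,12)*10=120 best=255, r--
l=2 r=11: min(18,14)*9=126 best=255, r--
l=2 r=10: min(18,8)*8=64 best=255, r--
l=2 r=9: min(18,17)*7=119 best=255, r--
l=2 r=8: min(18,2)*6=12 best=255, r--
l=2 r=7: min(18,2)*5=10 best=255, r--
l=2 r=6: min(18,7)*4=28 best=255, r--
l=2 r=5: min(18,3)*3=9 best=255, r--
l=2 r=4: min(18,6)*2=12 best=255, r--
l=2 r=3: min(18,13)*1=13 best=255, r--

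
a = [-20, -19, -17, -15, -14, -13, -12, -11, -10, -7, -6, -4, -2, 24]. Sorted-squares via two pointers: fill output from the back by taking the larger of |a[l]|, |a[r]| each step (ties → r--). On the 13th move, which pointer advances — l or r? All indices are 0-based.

l

[0,13] |-20|<=|24| out[13]=576 → r--
[0,12] |-20|>|-2| out[12]=400 → l++
[1,12] |-19|>|-2| out[11]=361 → l++
[2,12] |-17|>|-2| out[10]=289 → l++
[3,12] |-15|>|-2| out[9]=225 → l++
[4,12] |-14|>|-2| out[8]=196 → l++
[5,12] |-13|>|-2| out[7]=169 → l++
[6,12] |-12|>|-2| out[6]=144 → l++
[7,12] |-11|>|-2| out[5]=121 → l++
[8,12] |-10|>|-2| out[4]=100 → l++
[9,12] |-7|>|-2| out[3]=49 → l++
[10,12] |-6|>|-2| out[2]=36 → l++
[11,12] |-4|>|-2| out[1]=16 → l++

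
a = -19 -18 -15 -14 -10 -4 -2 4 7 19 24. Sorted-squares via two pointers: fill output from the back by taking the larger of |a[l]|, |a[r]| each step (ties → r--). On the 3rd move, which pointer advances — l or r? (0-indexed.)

[0,10] |-19|<=|24| out[10]=576 → r--
[0,9] |-19|<=|19| out[9]=361 → r--
[0,8] |-19|>|7| out[8]=361 → l++

l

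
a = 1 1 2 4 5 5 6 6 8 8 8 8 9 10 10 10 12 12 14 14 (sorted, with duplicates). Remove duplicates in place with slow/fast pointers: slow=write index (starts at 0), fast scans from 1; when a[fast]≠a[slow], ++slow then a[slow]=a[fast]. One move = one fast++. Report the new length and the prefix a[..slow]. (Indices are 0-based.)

(s=0,f=1) a[fast]=1=a[slow] dup → fast++
(s=0,f=2) a[fast]=2≠a[slow]=1 write a[1]=2 → slow++,fast++
(s=1,f=3) a[fast]=4≠a[slow]=2 write a[2]=4 → slow++,fast++
(s=2,f=4) a[fast]=5≠a[slow]=4 write a[3]=5 → slow++,fast++
(s=3,f=5) a[fast]=5=a[slow] dup → fast++
(s=3,f=6) a[fast]=6≠a[slow]=5 write a[4]=6 → slow++,fast++
(s=4,f=7) a[fast]=6=a[slow] dup → fast++
(s=4,f=8) a[fast]=8≠a[slow]=6 write a[5]=8 → slow++,fast++
(s=5,f=9) a[fast]=8=a[slow] dup → fast++
(s=5,f=10) a[fast]=8=a[slow] dup → fast++
(s=5,f=11) a[fast]=8=a[slow] dup → fast++
(s=5,f=12) a[fast]=9≠a[slow]=8 write a[6]=9 → slow++,fast++
(s=6,f=13) a[fast]=10≠a[slow]=9 write a[7]=10 → slow++,fast++
(s=7,f=14) a[fast]=10=a[slow] dup → fast++
(s=7,f=15) a[fast]=10=a[slow] dup → fast++
(s=7,f=16) a[fast]=12≠a[slow]=10 write a[8]=12 → slow++,fast++
(s=8,f=17) a[fast]=12=a[slow] dup → fast++
(s=8,f=18) a[fast]=14≠a[slow]=12 write a[9]=14 → slow++,fast++
(s=9,f=19) a[fast]=14=a[slow] dup → fast++

length 10; prefix = [1, 2, 4, 5, 6, 8, 9, 10, 12, 14]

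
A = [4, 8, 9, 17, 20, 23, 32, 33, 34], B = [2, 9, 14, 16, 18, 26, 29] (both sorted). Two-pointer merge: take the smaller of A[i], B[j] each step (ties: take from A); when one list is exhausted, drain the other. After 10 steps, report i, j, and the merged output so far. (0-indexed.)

i=5, j=5, merged so far=[2, 4, 8, 9, 9, 14, 16, 17, 18, 20]

[i=0,j=0] A[i]=4>B[j]=2 take 2 → j++
[i=0,j=1] A[i]=4<=B[j]=9 take 4 → i++
[i=1,j=1] A[i]=8<=B[j]=9 take 8 → i++
[i=2,j=1] A[i]=9<=B[j]=9 take 9 → i++
[i=3,j=1] A[i]=17>B[j]=9 take 9 → j++
[i=3,j=2] A[i]=17>B[j]=14 take 14 → j++
[i=3,j=3] A[i]=17>B[j]=16 take 16 → j++
[i=3,j=4] A[i]=17<=B[j]=18 take 17 → i++
[i=4,j=4] A[i]=20>B[j]=18 take 18 → j++
[i=4,j=5] A[i]=20<=B[j]=26 take 20 → i++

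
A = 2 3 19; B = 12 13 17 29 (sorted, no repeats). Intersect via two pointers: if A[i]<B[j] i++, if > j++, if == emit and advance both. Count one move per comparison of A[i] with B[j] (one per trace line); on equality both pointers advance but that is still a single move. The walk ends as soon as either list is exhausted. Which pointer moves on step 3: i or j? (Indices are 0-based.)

[i=0,j=0] 2<12 → i++
[i=1,j=0] 3<12 → i++
[i=2,j=0] 19>12 → j++

j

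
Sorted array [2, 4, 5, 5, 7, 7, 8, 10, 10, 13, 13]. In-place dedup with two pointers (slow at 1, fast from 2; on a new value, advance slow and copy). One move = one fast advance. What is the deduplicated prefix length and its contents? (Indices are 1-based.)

(s=1,f=2) a[fast]=4≠a[slow]=2 write a[2]=4 → slow++,fast++
(s=2,f=3) a[fast]=5≠a[slow]=4 write a[3]=5 → slow++,fast++
(s=3,f=4) a[fast]=5=a[slow] dup → fast++
(s=3,f=5) a[fast]=7≠a[slow]=5 write a[4]=7 → slow++,fast++
(s=4,f=6) a[fast]=7=a[slow] dup → fast++
(s=4,f=7) a[fast]=8≠a[slow]=7 write a[5]=8 → slow++,fast++
(s=5,f=8) a[fast]=10≠a[slow]=8 write a[6]=10 → slow++,fast++
(s=6,f=9) a[fast]=10=a[slow] dup → fast++
(s=6,f=10) a[fast]=13≠a[slow]=10 write a[7]=13 → slow++,fast++
(s=7,f=11) a[fast]=13=a[slow] dup → fast++

length 7; prefix = [2, 4, 5, 7, 8, 10, 13]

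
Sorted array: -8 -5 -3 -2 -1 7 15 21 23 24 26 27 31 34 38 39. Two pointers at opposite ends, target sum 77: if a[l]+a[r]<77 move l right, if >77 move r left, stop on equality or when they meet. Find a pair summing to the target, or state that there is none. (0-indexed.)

l=0 r=15: -8+39=31 <77, l++
l=1 r=15: -5+39=34 <77, l++
l=2 r=15: -3+39=36 <77, l++
l=3 r=15: -2+39=37 <77, l++
l=4 r=15: -1+39=38 <77, l++
l=5 r=15: 7+39=46 <77, l++
l=6 r=15: 15+39=54 <77, l++
l=7 r=15: 21+39=60 <77, l++
l=8 r=15: 23+39=62 <77, l++
l=9 r=15: 24+39=63 <77, l++
l=10 r=15: 26+39=65 <77, l++
l=11 r=15: 27+39=66 <77, l++
l=12 r=15: 31+39=70 <77, l++
l=13 r=15: 34+39=73 <77, l++
l=14 r=15: 38+39=77, found

(38, 39)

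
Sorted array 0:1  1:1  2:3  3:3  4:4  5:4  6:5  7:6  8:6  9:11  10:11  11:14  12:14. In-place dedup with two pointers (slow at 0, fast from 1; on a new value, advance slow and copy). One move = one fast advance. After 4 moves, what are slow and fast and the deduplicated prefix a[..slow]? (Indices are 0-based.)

slow=0 fast=1: a[fast]=1=a[slow] dup, fast++
slow=0 fast=2: a[fast]=3≠a[slow]=1 write a[1]=3, slow++,fast++
slow=1 fast=3: a[fast]=3=a[slow] dup, fast++
slow=1 fast=4: a[fast]=4≠a[slow]=3 write a[2]=4, slow++,fast++

slow=2, fast=5, prefix=[1, 3, 4]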